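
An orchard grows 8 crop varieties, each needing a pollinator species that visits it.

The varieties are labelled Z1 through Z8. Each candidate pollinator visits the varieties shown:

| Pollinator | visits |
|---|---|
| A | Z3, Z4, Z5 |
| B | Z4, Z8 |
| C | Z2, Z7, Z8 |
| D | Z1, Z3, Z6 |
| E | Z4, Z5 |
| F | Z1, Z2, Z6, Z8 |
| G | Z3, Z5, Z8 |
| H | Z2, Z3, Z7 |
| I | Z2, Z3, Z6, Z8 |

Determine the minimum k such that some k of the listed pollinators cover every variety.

C and D and E together: C ∪ D ∪ E = {Z1, Z2, Z3, Z4, Z5, Z6, Z7, Z8} — every variety is covered.
No 2 of the 9 pollinators cover everything (all 36 combinations miss at least one variety), so 3 is optimal.

3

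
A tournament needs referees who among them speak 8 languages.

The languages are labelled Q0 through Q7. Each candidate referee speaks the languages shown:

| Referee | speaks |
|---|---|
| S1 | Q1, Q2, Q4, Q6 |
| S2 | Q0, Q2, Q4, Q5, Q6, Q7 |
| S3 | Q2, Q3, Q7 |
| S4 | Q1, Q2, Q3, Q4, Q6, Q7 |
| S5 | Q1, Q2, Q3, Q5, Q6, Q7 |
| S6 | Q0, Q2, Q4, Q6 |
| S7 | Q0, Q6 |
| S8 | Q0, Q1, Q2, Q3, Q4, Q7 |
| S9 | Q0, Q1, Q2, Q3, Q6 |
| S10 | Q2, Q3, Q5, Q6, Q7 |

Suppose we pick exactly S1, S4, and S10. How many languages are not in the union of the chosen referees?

Union of S1, S4, S10 = {Q1, Q2, Q3, Q4, Q5, Q6, Q7}.
Not covered: Q0 — 1 language.

1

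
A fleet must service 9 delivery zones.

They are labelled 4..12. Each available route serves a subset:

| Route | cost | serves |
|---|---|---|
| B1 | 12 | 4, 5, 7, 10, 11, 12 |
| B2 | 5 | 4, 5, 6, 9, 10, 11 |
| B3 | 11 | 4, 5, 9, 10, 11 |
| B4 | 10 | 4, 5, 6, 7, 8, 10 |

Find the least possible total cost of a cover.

B1, B2, B4 together cover every zone (B1 ∪ B2 ∪ B4 = {4, 5, 6, 7, 8, 9, 10, 11, 12}); total cost 12 + 5 + 10 = 27.
No covering selection has total cost below 27.

27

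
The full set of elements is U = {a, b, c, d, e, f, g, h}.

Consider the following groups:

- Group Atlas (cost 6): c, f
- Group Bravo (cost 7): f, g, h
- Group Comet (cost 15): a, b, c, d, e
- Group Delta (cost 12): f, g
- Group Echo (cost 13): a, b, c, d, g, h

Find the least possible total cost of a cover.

22

Bravo, Comet together cover every element (Bravo ∪ Comet = {a, b, c, d, e, f, g, h}); total cost 7 + 15 = 22.
The greedy pick Echo, Atlas, Comet costs 34; no covering selection beats 22.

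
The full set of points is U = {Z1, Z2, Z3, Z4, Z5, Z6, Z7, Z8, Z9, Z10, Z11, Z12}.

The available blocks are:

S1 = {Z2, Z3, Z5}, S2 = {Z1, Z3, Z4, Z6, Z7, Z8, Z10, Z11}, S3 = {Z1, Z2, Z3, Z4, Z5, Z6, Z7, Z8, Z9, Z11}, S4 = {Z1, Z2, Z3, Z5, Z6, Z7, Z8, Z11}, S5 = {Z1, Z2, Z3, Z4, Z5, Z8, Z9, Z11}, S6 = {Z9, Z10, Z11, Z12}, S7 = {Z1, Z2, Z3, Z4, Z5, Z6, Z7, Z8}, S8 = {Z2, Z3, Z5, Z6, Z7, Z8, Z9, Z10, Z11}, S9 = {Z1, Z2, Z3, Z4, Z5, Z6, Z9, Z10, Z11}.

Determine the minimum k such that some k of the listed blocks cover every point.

2

S3 and S6 cover everything between them: the union {Z1, Z2, Z3, Z4, Z5, Z6, Z7, Z8, Z9, Z10, Z11, Z12} is all of U.
No single block has all 12 points (the largest, S3, has 10), so 2 is optimal.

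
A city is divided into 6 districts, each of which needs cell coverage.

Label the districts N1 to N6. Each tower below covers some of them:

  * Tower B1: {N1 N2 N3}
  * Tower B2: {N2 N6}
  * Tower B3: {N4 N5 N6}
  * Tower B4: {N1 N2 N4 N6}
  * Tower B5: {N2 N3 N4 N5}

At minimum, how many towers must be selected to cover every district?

2

B4 and B5 together: B4 ∪ B5 = {N1, N2, N3, N4, N5, N6} — every district is covered.
No single tower has all 6 districts (the largest, B4, has 4), so 2 is optimal.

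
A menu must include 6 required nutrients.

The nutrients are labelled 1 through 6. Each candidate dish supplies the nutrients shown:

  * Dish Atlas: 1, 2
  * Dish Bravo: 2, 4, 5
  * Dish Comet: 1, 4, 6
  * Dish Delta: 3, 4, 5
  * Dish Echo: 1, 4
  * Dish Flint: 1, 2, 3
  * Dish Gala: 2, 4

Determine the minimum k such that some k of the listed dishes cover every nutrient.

Bravo and Comet and Delta together: Bravo ∪ Comet ∪ Delta = {1, 2, 3, 4, 5, 6} — every nutrient is covered.
Only Comet contains 6, so Comet is forced; the remaining 3 nutrients need at least 2 more dishes (each remaining dish adds at most 2) — so at least 3 dishes are needed, and 3 is optimal.

3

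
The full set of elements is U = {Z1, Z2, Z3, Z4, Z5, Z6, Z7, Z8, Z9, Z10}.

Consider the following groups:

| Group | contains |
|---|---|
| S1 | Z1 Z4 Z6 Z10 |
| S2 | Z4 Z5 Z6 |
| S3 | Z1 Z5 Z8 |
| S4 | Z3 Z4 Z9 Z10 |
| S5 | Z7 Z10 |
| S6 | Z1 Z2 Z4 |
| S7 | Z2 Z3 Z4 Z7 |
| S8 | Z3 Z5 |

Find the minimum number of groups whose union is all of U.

S2, S3, S4, and S7 cover everything between them: the union {Z1, Z2, Z3, Z4, Z5, Z6, Z7, Z8, Z9, Z10} is all of U.
No 3 of the 8 groups cover everything (all 56 combinations miss at least one element), so 4 is optimal.

4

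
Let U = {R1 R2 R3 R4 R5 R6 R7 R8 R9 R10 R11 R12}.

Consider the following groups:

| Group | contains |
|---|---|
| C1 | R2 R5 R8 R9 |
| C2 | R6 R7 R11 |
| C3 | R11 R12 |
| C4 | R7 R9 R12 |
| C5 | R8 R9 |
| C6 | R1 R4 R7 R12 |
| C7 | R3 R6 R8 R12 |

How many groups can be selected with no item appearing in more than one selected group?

2

C1, C6 are pairwise disjoint (C1={R2,R5,R8,R9}; C6={R1,R4,R7,R12}).
Every remaining group overlaps one of these, and no 3 of the listed groups are pairwise disjoint, so 2 is the maximum.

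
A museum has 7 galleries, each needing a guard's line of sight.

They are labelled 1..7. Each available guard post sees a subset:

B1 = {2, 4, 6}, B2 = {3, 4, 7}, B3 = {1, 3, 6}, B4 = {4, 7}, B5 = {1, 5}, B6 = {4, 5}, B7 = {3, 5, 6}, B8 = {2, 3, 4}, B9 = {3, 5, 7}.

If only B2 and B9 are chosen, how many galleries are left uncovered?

3

Union of B2, B9 = {3, 4, 5, 7}.
Not covered: 1, 2, 6 — 3 galleries.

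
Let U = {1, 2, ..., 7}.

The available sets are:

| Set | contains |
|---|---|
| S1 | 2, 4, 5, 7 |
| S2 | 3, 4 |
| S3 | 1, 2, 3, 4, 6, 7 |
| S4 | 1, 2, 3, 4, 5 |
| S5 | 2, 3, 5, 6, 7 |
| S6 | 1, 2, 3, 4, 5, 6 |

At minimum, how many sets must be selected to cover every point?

2

Take {S1, S3}. Their union is {1, 2, 3, 4, 5, 6, 7}, which is all 7 points.
No single set has all 7 points (the largest, S3, has 6), so 2 is optimal.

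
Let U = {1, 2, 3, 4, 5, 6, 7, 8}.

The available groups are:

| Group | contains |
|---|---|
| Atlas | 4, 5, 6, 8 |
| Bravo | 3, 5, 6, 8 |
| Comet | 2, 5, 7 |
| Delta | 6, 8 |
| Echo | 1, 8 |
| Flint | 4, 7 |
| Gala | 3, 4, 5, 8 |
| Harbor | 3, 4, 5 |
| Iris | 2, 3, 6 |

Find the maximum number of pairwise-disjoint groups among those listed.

Echo, Flint, Iris are pairwise disjoint (Echo={1,8}; Flint={4,7}; Iris={2,3,6}).
Every remaining group overlaps one of these, and no 4 of the listed groups are pairwise disjoint, so 3 is the maximum.

3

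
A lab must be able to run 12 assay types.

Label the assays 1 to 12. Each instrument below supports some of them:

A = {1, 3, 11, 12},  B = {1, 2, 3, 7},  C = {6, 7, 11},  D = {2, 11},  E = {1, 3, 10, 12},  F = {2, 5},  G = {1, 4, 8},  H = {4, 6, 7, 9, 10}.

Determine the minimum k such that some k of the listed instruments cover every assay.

Take {A, F, G, H}. Their union is {1, 2, 3, 4, 5, 6, 7, 8, 9, 10, 11, 12}, which is all 12 assays.
Only G contains 8, so G is forced; the remaining 9 assays need at least 3 more instruments (each remaining instrument adds at most 4) — so at least 4 instruments are needed, and 4 is optimal.

4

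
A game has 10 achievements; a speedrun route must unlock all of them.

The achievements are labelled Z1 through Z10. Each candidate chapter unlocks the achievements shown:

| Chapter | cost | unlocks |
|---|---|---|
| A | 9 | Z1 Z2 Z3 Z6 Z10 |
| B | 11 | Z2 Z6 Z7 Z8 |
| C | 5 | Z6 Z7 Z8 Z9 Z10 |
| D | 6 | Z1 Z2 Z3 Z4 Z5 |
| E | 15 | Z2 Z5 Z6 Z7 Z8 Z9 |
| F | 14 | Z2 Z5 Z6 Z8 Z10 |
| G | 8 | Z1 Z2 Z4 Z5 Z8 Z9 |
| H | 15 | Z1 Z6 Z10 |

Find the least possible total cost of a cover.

11

C, D together cover every achievement (C ∪ D = {Z1, Z2, Z3, Z4, Z5, Z6, Z7, Z8, Z9, Z10}); total cost 5 + 6 = 11.
No covering selection has total cost below 11.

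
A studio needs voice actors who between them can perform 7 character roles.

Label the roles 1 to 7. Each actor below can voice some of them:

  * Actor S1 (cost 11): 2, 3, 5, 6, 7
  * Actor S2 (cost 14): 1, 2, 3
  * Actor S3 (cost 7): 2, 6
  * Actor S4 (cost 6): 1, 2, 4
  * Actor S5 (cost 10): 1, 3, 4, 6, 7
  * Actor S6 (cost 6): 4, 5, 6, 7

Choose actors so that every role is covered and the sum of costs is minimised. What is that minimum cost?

S1, S4 together cover every role (S1 ∪ S4 = {1, 2, 3, 4, 5, 6, 7}); total cost 11 + 6 = 17.
The greedy pick S6, S4, S5 costs 22; no covering selection beats 17.

17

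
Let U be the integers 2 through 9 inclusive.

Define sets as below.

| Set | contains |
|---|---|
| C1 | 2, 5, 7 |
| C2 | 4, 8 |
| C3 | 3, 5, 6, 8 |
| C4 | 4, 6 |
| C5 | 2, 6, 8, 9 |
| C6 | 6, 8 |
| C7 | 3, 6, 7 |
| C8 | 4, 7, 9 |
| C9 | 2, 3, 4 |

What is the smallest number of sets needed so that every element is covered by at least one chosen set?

3

Take {C3, C5, C8}. Their union is {2, 3, 4, 5, 6, 7, 8, 9}, which is all 8 elements.
No 2 of the 9 sets cover everything (all 36 combinations miss at least one element), so 3 is optimal.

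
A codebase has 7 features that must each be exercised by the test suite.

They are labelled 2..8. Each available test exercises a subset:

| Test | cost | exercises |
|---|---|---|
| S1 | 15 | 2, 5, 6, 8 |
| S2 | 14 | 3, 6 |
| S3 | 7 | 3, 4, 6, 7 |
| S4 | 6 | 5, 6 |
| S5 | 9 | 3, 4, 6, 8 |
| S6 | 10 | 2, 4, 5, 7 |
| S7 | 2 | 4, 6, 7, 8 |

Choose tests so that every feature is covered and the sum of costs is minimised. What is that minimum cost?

19

S3, S6, S7 together cover every feature (S3 ∪ S6 ∪ S7 = {2, 3, 4, 5, 6, 7, 8}); total cost 7 + 10 + 2 = 19.
No covering selection has total cost below 19.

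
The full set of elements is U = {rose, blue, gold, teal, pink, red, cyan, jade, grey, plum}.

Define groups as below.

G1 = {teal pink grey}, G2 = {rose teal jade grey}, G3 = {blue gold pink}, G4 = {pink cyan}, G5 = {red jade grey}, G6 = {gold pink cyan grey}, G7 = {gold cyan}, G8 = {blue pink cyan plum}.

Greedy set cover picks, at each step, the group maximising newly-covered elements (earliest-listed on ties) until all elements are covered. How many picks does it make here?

Greedy: pick G2 (covers 4 new) → pick G8 (covers 4 new) → pick G3 (covers 1 new) → pick G5 (covers 1 new). Total picks: 4.

4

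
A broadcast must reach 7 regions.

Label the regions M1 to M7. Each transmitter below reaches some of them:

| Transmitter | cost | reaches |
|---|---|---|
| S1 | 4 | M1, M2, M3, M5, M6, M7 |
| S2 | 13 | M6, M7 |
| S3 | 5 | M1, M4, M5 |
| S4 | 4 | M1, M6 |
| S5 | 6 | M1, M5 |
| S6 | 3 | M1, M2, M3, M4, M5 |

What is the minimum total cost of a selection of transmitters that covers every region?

S1, S6 together cover every region (S1 ∪ S6 = {M1, M2, M3, M4, M5, M6, M7}); total cost 4 + 3 = 7.
No covering selection has total cost below 7.

7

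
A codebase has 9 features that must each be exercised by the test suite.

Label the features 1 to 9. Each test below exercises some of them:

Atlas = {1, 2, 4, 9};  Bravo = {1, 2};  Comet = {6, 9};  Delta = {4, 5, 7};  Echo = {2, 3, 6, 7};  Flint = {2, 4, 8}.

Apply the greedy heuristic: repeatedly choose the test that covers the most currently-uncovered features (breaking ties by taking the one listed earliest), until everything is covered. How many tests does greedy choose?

4

Greedy: pick Atlas (covers 4 new) → pick Echo (covers 3 new) → pick Delta (covers 1 new) → pick Flint (covers 1 new). Total picks: 4.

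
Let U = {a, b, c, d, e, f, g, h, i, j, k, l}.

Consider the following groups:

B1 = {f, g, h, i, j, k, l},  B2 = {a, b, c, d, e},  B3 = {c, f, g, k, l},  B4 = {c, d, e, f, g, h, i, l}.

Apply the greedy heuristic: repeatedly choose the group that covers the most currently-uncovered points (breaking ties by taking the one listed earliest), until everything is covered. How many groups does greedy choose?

3

Greedy: pick B4 (covers 8 new) → pick B1 (covers 2 new) → pick B2 (covers 2 new). Total picks: 3.
(The true minimum cover uses only 2 groups, so greedy is not optimal here.)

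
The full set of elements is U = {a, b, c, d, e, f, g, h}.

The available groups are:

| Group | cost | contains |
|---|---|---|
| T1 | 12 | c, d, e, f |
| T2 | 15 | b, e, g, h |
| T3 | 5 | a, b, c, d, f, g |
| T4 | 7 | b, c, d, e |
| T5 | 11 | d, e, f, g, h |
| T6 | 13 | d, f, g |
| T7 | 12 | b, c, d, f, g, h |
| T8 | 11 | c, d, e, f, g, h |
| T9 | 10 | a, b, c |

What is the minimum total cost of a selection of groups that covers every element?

T3, T5 together cover every element (T3 ∪ T5 = {a, b, c, d, e, f, g, h}); total cost 5 + 11 = 16.
No covering selection has total cost below 16.

16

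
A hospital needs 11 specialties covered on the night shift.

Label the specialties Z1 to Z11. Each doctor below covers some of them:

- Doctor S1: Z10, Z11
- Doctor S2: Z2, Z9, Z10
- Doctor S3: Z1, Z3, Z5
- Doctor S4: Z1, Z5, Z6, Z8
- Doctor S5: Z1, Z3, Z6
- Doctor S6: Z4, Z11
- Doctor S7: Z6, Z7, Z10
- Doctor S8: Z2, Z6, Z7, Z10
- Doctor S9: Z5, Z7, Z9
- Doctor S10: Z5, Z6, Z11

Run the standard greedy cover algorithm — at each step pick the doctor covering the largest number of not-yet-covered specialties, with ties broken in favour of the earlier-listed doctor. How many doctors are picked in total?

5

Greedy: pick S4 (covers 4 new) → pick S2 (covers 3 new) → pick S6 (covers 2 new) → pick S3 (covers 1 new) → pick S7 (covers 1 new). Total picks: 5.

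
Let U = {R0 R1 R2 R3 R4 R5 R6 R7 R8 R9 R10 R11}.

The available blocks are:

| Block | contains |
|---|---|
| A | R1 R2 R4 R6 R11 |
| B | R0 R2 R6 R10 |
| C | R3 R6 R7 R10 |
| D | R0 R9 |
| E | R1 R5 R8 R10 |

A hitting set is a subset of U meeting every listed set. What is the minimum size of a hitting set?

H = {R0, R10, R11} meets every block (each contains at least one member of H), and |H| = 3.
No choice of 2 items meets every block, so 3 is the minimum.

3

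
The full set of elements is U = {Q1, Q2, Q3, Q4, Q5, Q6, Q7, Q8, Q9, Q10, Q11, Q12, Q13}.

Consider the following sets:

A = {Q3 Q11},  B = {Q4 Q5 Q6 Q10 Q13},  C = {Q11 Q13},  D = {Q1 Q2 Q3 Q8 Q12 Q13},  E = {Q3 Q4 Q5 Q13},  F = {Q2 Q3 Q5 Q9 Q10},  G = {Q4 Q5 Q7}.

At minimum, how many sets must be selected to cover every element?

5

Take {B, C, D, F, G}. Their union is {Q1, Q2, Q3, Q4, Q5, Q6, Q7, Q8, Q9, Q10, Q11, Q12, Q13}, which is all 13 elements.
No 4 of the 7 sets cover everything (all 35 combinations miss at least one element), so 5 is optimal.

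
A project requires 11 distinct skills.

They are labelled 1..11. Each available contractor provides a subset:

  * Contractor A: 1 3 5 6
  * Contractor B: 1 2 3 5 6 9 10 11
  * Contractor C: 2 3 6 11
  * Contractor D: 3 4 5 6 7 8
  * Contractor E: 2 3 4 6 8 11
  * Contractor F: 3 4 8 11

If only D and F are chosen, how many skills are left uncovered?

4

Union of D, F = {3, 4, 5, 6, 7, 8, 11}.
Not covered: 1, 2, 9, 10 — 4 skills.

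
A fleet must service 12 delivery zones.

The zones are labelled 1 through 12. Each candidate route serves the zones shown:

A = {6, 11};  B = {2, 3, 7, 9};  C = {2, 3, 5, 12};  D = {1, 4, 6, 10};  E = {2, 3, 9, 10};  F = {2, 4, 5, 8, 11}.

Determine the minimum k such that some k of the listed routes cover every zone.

4

B and C and D and F together: B ∪ C ∪ D ∪ F = {1, 2, 3, 4, 5, 6, 7, 8, 9, 10, 11, 12} — every zone is covered.
Only F contains 8, so F is forced; the remaining 7 zones need at least 3 more routes (each remaining route adds at most 3) — so at least 4 routes are needed, and 4 is optimal.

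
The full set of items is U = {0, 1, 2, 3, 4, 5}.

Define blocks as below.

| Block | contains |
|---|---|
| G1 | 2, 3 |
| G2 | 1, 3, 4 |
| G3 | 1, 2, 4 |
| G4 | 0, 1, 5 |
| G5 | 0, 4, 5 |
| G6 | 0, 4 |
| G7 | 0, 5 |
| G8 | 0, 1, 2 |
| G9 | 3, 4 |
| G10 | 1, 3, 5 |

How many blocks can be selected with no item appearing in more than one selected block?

G3, G7 are pairwise disjoint (G3={1,2,4}; G7={0,5}).
Every remaining block overlaps one of these, and no 3 of the listed blocks are pairwise disjoint, so 2 is the maximum.

2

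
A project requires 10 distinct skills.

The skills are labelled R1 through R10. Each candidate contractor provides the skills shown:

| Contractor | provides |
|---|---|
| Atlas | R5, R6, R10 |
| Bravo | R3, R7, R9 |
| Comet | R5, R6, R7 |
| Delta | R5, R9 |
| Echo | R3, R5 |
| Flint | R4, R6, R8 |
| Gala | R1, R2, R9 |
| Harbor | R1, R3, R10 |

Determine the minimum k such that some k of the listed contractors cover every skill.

Take {Comet, Flint, Gala, Harbor}. Their union is {R1, R2, R3, R4, R5, R6, R7, R8, R9, R10}, which is all 10 skills.
Each contractor has at most 3 skills, and 3·3 = 9 < 10 — so at least 4 contractors are needed, and 4 is optimal.

4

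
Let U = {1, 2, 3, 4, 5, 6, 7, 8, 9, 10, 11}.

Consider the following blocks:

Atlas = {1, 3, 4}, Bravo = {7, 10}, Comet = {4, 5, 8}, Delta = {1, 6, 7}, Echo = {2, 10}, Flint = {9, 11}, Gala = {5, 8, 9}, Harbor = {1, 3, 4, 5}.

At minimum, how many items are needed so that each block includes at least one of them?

4

Take H = {4, 7, 9, 10}. Each listed block contains at least one of these, so H is a hitting set of size 4.
The blocks Comet, Delta, Echo, Flint are pairwise disjoint, so any hitting set needs a separate item for each — at least 4. Hence 4 is optimal.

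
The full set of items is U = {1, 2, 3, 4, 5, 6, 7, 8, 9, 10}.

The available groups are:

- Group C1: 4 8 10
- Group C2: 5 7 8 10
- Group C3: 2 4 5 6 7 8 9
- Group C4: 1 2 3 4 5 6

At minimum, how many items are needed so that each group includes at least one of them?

H = {6, 8} meets every group (each contains at least one member of H), and |H| = 2.
No single item lies in every group, so at least 2 are needed and 2 is optimal.

2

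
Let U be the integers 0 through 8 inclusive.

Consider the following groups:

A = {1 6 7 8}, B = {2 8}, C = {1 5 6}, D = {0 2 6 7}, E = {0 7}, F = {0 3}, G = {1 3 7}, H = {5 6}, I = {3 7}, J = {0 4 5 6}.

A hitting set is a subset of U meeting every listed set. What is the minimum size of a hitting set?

Take T = {3, 6, 7, 8}. Each listed group contains at least one of these, so T is a hitting set of size 4.
No choice of 3 items meets every group, so 4 is the minimum.

4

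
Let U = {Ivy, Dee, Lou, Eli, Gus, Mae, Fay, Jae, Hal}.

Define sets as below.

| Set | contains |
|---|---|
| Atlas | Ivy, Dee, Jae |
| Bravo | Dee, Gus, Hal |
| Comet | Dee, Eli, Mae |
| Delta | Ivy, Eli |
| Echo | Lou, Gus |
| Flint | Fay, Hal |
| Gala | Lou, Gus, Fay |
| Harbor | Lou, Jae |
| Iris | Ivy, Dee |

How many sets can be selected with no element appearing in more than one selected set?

Bravo, Delta, Harbor are pairwise disjoint (Bravo={Dee,Gus,Hal}; Delta={Ivy,Eli}; Harbor={Lou,Jae}).
Every remaining set overlaps one of these, and no 4 of the listed sets are pairwise disjoint, so 3 is the maximum.

3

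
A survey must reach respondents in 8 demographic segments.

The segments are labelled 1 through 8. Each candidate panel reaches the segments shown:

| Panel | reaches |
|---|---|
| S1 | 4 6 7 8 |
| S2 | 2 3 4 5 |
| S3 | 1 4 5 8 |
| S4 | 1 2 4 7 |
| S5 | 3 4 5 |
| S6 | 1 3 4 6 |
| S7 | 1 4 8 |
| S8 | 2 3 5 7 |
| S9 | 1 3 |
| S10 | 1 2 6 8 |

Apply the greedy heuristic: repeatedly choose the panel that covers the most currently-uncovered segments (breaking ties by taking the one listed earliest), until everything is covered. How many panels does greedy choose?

3

Greedy: pick S1 (covers 4 new) → pick S2 (covers 3 new) → pick S3 (covers 1 new). Total picks: 3.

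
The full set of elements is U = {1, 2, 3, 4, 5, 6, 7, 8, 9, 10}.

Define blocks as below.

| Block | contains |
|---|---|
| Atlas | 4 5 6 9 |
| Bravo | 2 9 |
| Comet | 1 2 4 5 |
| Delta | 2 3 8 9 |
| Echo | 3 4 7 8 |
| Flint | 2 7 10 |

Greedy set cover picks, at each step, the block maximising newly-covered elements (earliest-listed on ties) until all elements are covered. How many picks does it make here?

Greedy: pick Atlas (covers 4 new) → pick Delta (covers 3 new) → pick Flint (covers 2 new) → pick Comet (covers 1 new). Total picks: 4.

4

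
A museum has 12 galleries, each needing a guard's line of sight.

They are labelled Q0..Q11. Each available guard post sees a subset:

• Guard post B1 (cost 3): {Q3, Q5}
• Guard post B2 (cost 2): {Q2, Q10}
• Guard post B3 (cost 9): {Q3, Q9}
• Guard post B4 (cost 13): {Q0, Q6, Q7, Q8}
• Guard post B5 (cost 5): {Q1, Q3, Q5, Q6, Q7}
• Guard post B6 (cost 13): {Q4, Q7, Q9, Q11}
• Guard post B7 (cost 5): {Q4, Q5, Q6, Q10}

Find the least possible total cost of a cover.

33

B2, B4, B5, B6 together cover every gallery (B2 ∪ B4 ∪ B5 ∪ B6 = {Q0, Q1, Q2, Q3, Q4, Q5, Q6, Q7, Q8, Q9, Q10, Q11}); total cost 2 + 13 + 5 + 13 = 33.
No covering selection has total cost below 33.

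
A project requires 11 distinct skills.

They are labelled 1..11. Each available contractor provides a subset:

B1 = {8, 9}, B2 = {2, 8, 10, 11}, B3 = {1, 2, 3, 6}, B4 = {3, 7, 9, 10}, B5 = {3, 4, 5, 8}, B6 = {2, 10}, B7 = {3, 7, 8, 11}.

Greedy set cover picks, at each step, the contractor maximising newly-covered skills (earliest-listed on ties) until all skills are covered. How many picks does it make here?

Greedy: pick B2 (covers 4 new) → pick B3 (covers 3 new) → pick B4 (covers 2 new) → pick B5 (covers 2 new). Total picks: 4.

4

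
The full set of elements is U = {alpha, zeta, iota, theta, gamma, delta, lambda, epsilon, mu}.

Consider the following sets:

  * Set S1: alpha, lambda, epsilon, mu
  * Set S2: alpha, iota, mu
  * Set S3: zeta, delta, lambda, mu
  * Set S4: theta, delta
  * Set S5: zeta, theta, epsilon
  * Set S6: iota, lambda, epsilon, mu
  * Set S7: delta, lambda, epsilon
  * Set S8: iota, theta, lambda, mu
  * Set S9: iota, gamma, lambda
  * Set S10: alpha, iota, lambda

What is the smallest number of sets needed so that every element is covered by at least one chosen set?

S2, S3, S5, and S9 cover everything between them: the union {alpha, zeta, iota, theta, gamma, delta, lambda, epsilon, mu} is all of U.
No 3 of the 10 sets cover everything (all 120 combinations miss at least one element), so 4 is optimal.

4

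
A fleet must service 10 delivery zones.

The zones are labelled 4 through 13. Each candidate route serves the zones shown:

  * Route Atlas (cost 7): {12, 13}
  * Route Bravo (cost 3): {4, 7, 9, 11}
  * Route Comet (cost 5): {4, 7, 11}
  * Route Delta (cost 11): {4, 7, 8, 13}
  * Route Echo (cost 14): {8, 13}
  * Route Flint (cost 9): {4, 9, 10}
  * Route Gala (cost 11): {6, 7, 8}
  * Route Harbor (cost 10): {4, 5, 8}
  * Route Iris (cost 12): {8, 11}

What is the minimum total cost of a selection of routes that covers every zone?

40

Atlas, Bravo, Flint, Gala, Harbor together cover every zone (Atlas ∪ Bravo ∪ Flint ∪ Gala ∪ Harbor = {4, 5, 6, 7, 8, 9, 10, 11, 12, 13}); total cost 7 + 3 + 9 + 11 + 10 = 40.
No covering selection has total cost below 40.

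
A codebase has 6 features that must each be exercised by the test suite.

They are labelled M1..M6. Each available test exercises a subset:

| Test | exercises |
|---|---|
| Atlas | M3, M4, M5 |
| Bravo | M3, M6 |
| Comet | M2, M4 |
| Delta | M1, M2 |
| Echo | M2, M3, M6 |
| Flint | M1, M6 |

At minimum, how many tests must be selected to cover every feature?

3

Atlas and Comet and Flint together: Atlas ∪ Comet ∪ Flint = {M1, M2, M3, M4, M5, M6} — every feature is covered.
Only Atlas contains M5, so Atlas is forced; the remaining 3 features need at least 2 more tests (each remaining test adds at most 2) — so at least 3 tests are needed, and 3 is optimal.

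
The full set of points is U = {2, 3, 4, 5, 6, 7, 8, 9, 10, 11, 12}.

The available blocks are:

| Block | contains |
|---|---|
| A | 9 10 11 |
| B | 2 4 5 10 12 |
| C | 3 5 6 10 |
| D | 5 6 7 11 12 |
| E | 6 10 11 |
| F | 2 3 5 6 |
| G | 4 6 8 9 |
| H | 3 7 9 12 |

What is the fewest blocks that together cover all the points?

B, C, D, and G cover everything between them: the union {2, 3, 4, 5, 6, 7, 8, 9, 10, 11, 12} is all of U.
No 3 of the 8 blocks cover everything (all 56 combinations miss at least one point), so 4 is optimal.

4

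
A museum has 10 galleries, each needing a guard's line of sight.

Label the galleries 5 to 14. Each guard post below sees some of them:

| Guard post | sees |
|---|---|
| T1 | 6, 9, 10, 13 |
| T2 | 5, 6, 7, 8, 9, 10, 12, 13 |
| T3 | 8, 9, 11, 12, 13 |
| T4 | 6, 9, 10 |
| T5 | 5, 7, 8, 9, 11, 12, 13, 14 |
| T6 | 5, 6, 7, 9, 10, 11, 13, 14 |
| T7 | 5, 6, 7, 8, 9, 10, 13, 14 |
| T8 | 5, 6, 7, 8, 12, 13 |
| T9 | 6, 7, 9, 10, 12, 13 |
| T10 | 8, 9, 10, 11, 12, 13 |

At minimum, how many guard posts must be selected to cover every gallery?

2

T1 and T5 together: T1 ∪ T5 = {5, 6, 7, 8, 9, 10, 11, 12, 13, 14} — every gallery is covered.
No single guard post has all 10 galleries (the largest, T2, has 8), so 2 is optimal.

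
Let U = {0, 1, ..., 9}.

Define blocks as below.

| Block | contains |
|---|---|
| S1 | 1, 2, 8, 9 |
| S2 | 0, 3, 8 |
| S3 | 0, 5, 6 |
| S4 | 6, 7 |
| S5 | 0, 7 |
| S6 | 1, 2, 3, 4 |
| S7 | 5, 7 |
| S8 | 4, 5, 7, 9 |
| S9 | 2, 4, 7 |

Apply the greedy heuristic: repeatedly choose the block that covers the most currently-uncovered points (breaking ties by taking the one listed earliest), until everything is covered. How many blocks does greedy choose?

Greedy: pick S1 (covers 4 new) → pick S3 (covers 3 new) → pick S6 (covers 2 new) → pick S4 (covers 1 new). Total picks: 4.

4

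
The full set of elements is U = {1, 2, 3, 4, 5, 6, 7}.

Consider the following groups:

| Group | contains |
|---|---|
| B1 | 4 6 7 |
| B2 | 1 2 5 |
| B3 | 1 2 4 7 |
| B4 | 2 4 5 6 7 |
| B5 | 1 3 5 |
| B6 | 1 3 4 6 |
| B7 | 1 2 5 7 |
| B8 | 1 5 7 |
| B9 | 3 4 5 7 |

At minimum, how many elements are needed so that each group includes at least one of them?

Take H = {1, 4}. Each listed group contains at least one of these, so H is a hitting set of size 2.
The groups B1, B2 are pairwise disjoint, so any hitting set needs a separate element for each — at least 2. Hence 2 is optimal.

2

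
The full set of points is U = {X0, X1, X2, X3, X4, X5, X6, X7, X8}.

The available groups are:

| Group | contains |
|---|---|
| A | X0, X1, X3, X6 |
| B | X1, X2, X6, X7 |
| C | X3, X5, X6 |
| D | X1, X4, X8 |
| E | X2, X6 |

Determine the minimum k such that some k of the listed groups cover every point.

A and B and C and D together: A ∪ B ∪ C ∪ D = {X0, X1, X2, X3, X4, X5, X6, X7, X8} — every point is covered.
Only A contains X0, so A is forced; the remaining 5 points need at least 3 more groups (each remaining group adds at most 2) — so at least 4 groups are needed, and 4 is optimal.

4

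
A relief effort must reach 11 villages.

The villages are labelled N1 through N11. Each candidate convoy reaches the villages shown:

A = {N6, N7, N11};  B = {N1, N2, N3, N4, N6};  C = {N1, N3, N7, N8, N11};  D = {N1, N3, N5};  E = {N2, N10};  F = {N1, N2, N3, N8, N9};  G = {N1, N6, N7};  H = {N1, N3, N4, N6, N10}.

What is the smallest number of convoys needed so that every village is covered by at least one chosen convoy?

4

C and D and F and H together: C ∪ D ∪ F ∪ H = {N1, N2, N3, N4, N5, N6, N7, N8, N9, N10, N11} — every village is covered.
Only D contains N5, so D is forced; the remaining 8 villages need at least 3 more convoys (each remaining convoy adds at most 3) — so at least 4 convoys are needed, and 4 is optimal.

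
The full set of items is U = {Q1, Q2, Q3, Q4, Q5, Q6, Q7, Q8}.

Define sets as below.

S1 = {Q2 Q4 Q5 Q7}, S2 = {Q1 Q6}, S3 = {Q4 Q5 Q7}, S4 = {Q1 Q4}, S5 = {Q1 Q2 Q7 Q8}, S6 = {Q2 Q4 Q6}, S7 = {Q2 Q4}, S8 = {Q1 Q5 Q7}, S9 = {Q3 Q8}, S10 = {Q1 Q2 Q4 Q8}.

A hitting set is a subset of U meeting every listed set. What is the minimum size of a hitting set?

3

H = {Q1, Q3, Q4} meets every set (each contains at least one member of H), and |H| = 3.
The sets S1, S2, S9 are pairwise disjoint, so any hitting set needs a separate item for each — at least 3. Hence 3 is optimal.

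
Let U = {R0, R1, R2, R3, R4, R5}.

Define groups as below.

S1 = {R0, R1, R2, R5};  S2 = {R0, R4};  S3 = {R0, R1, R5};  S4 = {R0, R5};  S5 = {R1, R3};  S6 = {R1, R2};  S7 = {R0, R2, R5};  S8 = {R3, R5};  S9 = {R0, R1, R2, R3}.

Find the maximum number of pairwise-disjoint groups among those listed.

S2, S6, S8 are pairwise disjoint (S2={R0,R4}; S6={R1,R2}; S8={R3,R5}).
Every remaining group overlaps one of these, and no 4 of the listed groups are pairwise disjoint, so 3 is the maximum.

3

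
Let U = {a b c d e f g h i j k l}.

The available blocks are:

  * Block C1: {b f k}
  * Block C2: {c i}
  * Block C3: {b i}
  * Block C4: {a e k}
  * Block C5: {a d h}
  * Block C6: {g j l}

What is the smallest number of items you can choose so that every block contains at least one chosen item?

4

T = {a, i, k, l} meets every block (each contains at least one member of T), and |T| = 4.
The blocks C1, C2, C5, C6 are pairwise disjoint, so any hitting set needs a separate item for each — at least 4. Hence 4 is optimal.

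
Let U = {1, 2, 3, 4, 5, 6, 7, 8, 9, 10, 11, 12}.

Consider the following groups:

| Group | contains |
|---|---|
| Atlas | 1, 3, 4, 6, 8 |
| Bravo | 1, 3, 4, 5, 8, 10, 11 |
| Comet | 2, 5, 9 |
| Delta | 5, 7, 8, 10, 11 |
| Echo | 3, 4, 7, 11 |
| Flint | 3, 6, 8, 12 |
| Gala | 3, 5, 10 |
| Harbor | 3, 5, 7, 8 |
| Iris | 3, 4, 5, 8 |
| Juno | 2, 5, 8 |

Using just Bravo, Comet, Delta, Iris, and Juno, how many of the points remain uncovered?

2

Union of Bravo, Comet, Delta, Iris, Juno = {1, 2, 3, 4, 5, 7, 8, 9, 10, 11}.
Not covered: 6, 12 — 2 points.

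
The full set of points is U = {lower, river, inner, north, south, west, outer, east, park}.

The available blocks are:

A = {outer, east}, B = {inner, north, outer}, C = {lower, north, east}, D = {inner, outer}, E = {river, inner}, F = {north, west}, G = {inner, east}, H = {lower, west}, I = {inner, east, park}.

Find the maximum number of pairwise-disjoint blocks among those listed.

3

A, E, F are pairwise disjoint (A={outer,east}; E={river,inner}; F={north,west}).
Every remaining block overlaps one of these, and no 4 of the listed blocks are pairwise disjoint, so 3 is the maximum.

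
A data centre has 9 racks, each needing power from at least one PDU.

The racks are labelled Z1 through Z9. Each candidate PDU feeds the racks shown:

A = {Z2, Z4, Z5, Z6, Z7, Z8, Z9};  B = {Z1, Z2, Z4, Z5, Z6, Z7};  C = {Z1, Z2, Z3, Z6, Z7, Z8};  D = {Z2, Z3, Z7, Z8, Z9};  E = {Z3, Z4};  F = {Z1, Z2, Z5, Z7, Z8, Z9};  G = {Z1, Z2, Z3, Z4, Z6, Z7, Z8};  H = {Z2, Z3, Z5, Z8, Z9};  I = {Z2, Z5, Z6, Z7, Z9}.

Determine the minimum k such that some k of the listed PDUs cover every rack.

2

G and H together: G ∪ H = {Z1, Z2, Z3, Z4, Z5, Z6, Z7, Z8, Z9} — every rack is covered.
No single PDU has all 9 racks (the largest, A, has 7), so 2 is optimal.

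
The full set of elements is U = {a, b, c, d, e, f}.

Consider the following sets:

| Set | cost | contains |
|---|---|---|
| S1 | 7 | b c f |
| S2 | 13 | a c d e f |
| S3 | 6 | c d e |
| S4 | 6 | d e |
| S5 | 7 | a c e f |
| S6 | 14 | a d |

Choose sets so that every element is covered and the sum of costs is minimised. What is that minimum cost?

20

S1, S3, S5 together cover every element (S1 ∪ S3 ∪ S5 = {a, b, c, d, e, f}); total cost 7 + 6 + 7 = 20.
No covering selection has total cost below 20.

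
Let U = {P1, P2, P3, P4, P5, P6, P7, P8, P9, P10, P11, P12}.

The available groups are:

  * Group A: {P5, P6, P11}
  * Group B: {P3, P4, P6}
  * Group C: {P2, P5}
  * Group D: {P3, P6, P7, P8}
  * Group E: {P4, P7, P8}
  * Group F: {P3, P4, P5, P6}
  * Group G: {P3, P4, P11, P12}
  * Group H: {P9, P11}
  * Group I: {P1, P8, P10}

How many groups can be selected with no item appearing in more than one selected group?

4

B, C, H, I are pairwise disjoint (B={P3,P4,P6}; C={P2,P5}; H={P9,P11}; I={P1,P8,P10}).
Every remaining group overlaps one of these, and no 5 of the listed groups are pairwise disjoint, so 4 is the maximum.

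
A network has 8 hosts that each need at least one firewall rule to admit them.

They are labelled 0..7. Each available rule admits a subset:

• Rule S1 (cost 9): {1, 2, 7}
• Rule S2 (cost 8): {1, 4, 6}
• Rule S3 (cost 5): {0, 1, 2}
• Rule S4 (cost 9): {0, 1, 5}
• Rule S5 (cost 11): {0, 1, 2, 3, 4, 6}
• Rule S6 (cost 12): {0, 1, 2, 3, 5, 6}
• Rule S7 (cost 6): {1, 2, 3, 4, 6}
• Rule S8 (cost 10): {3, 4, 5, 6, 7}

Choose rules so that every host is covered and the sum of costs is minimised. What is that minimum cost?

S3, S8 together cover every host (S3 ∪ S8 = {0, 1, 2, 3, 4, 5, 6, 7}); total cost 5 + 10 = 15.
The greedy pick S7, S4, S1 costs 24; no covering selection beats 15.

15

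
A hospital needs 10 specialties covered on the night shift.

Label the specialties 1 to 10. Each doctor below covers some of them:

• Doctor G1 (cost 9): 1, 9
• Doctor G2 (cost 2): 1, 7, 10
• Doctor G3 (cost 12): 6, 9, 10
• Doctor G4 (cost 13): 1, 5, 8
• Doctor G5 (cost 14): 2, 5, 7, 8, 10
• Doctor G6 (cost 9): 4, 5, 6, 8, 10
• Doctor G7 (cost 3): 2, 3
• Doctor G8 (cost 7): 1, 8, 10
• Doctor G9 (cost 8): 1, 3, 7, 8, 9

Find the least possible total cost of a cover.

20

G6, G7, G9 together cover every specialty (G6 ∪ G7 ∪ G9 = {1, 2, 3, 4, 5, 6, 7, 8, 9, 10}); total cost 9 + 3 + 8 = 20.
The greedy pick G2, G7, G6, G9 costs 22; no covering selection beats 20.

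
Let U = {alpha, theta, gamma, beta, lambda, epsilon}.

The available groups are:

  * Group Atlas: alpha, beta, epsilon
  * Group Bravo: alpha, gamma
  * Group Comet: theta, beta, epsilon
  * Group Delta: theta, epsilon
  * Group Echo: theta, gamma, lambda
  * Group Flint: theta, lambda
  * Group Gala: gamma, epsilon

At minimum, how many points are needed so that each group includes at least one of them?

3

Take H = {theta, gamma, beta}. Each listed group contains at least one of these, so H is a hitting set of size 3.
No choice of 2 points meets every group, so 3 is the minimum.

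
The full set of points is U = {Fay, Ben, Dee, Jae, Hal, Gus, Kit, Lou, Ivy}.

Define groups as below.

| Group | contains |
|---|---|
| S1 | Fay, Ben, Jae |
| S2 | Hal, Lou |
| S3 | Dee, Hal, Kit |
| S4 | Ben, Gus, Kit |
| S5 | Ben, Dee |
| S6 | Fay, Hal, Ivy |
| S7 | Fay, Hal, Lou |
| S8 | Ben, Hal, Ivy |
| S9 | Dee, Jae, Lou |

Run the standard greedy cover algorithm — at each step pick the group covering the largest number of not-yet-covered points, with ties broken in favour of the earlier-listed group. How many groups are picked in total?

Greedy: pick S1 (covers 3 new) → pick S3 (covers 3 new) → pick S2 (covers 1 new) → pick S4 (covers 1 new) → pick S6 (covers 1 new). Total picks: 5.
(The true minimum cover uses only 3 groups, so greedy is not optimal here.)

5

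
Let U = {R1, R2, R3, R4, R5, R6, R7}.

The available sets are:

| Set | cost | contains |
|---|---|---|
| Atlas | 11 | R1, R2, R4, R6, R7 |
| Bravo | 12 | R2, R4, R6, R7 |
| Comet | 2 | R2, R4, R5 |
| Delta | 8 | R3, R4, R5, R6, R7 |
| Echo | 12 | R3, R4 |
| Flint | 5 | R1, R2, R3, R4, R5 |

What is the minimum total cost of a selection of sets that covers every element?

Delta, Flint together cover every element (Delta ∪ Flint = {R1, R2, R3, R4, R5, R6, R7}); total cost 8 + 5 = 13.
The greedy pick Comet, Flint, Delta costs 15; no covering selection beats 13.

13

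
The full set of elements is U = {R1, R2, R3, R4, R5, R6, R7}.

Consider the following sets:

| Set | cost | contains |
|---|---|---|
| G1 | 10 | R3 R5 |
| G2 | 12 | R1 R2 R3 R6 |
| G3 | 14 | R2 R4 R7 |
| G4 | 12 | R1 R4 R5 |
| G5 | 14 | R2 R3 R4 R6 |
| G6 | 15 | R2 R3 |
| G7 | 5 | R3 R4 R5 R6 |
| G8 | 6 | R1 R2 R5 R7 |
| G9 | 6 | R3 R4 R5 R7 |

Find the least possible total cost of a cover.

G7, G8 together cover every element (G7 ∪ G8 = {R1, R2, R3, R4, R5, R6, R7}); total cost 5 + 6 = 11.
No covering selection has total cost below 11.

11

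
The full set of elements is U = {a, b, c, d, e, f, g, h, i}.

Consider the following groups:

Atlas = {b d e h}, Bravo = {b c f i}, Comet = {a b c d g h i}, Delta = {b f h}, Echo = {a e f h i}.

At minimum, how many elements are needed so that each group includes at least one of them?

Take T = {d, f}. Each listed group contains at least one of these, so T is a hitting set of size 2.
No single element lies in every group, so at least 2 are needed and 2 is optimal.

2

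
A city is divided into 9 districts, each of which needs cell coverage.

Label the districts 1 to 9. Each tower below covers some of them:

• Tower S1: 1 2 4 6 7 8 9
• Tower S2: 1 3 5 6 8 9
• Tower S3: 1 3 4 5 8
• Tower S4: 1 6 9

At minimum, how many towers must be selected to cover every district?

2

Take {S1, S2}. Their union is {1, 2, 3, 4, 5, 6, 7, 8, 9}, which is all 9 districts.
No single tower has all 9 districts (the largest, S1, has 7), so 2 is optimal.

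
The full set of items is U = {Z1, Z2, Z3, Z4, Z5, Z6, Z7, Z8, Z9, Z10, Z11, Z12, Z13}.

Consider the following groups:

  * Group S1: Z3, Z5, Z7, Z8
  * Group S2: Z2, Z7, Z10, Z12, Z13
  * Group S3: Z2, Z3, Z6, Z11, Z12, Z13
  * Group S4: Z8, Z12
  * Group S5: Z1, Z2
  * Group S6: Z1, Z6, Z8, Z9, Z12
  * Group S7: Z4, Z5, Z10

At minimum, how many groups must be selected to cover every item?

4

S2, S3, S6, and S7 cover everything between them: the union {Z1, Z2, Z3, Z4, Z5, Z6, Z7, Z8, Z9, Z10, Z11, Z12, Z13} is all of U.
Only S3 contains Z11, so S3 is forced; the remaining 7 items need at least 3 more groups (each remaining group adds at most 3) — so at least 4 groups are needed, and 4 is optimal.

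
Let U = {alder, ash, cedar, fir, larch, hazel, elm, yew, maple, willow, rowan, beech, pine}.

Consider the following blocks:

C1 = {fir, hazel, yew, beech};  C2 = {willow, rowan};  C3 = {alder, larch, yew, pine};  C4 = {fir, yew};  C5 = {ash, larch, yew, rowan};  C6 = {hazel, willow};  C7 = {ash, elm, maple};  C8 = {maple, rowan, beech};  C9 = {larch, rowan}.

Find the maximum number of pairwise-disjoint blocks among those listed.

4

C4, C6, C7, C9 are pairwise disjoint (C4={fir,yew}; C6={hazel,willow}; C7={ash,elm,maple}; C9={larch,rowan}).
Every remaining block overlaps one of these, and no 5 of the listed blocks are pairwise disjoint, so 4 is the maximum.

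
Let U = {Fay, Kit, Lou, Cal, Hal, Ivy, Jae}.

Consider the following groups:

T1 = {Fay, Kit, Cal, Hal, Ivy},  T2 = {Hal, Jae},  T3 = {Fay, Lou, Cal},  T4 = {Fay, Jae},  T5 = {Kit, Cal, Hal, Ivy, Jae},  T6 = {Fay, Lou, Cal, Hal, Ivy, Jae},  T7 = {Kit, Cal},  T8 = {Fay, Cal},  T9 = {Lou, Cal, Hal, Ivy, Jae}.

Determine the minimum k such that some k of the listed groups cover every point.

2

Take {T3, T5}. Their union is {Fay, Kit, Lou, Cal, Hal, Ivy, Jae}, which is all 7 points.
No single group has all 7 points (the largest, T6, has 6), so 2 is optimal.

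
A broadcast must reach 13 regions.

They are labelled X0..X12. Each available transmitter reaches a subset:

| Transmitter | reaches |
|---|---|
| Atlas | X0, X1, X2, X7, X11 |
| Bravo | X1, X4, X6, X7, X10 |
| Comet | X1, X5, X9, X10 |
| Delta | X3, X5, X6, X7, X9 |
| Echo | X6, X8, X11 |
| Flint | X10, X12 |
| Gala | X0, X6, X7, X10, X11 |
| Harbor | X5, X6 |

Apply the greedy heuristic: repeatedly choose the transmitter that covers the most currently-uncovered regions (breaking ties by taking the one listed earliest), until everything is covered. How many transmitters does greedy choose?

Greedy: pick Atlas (covers 5 new) → pick Delta (covers 4 new) → pick Bravo (covers 2 new) → pick Echo (covers 1 new) → pick Flint (covers 1 new). Total picks: 5.

5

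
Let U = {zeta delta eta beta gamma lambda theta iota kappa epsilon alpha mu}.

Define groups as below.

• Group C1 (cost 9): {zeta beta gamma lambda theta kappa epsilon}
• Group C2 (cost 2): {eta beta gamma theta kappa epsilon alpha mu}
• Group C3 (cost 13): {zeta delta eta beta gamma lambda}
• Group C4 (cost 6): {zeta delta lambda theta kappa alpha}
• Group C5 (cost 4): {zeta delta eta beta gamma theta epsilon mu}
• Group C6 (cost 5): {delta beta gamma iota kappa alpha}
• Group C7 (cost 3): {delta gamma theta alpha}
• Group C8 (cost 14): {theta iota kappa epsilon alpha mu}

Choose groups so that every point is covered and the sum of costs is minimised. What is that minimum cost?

C2, C4, C6 together cover every point (C2 ∪ C4 ∪ C6 = {zeta, delta, eta, beta, gamma, lambda, theta, iota, kappa, epsilon, alpha, mu}); total cost 2 + 6 + 5 = 13.
No covering selection has total cost below 13.

13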